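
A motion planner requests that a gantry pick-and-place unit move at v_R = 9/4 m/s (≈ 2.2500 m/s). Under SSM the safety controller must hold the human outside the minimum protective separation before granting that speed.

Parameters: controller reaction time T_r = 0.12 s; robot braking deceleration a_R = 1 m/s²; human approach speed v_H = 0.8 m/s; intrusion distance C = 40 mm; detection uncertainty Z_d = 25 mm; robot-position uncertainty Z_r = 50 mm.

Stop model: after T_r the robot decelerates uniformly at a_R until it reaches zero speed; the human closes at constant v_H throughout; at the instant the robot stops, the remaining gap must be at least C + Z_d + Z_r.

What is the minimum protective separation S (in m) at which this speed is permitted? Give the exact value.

S_min = 19249/4000 m = 4.8122 m

braking lasts T_s = (9/4)/1 = 2.2500 s
robot covers v_R·T_r = 2.2500·0.1200 = 0.2700 m before braking
robot covers 2.2500·2.2500 − ½·1.0000·2.2500² = 2.5312 m while stopping
person approaches 0.8000·(0.1200+2.2500) = 1.8960 m
margins: 0.0400+0.0250+0.0500 = 0.1150 m
S_min ≈ 0.2700+2.5312+1.8960+0.1150  ⇒  S_min = 19249/4000 m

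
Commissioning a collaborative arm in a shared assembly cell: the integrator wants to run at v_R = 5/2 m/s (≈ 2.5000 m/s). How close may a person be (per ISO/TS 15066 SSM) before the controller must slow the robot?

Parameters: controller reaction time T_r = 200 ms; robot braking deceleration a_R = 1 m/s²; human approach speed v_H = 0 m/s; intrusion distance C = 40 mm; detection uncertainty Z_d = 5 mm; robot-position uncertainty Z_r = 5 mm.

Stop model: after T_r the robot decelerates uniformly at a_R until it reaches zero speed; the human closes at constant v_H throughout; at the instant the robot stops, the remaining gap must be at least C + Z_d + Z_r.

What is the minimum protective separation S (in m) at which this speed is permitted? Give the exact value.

S_min = 147/40 m = 3.6750 m

stop time T_s = (5/2)/1 = 2.5000 s
reaction-phase robot travel = 2.5000·0.2000 = 0.5000 m
robot covers 2.5000·2.5000 − ½·1.0000·2.5000² = 3.1250 m while stopping
human closes 0.0000·2.7000 = 0.0000 m
C+Z_d+Z_r = 0.0400+0.0050+0.0050 = 0.0500 m
S_min ≈ 0.5000+3.1250+0.0000+0.0500  ⇒  S_min = 147/40 m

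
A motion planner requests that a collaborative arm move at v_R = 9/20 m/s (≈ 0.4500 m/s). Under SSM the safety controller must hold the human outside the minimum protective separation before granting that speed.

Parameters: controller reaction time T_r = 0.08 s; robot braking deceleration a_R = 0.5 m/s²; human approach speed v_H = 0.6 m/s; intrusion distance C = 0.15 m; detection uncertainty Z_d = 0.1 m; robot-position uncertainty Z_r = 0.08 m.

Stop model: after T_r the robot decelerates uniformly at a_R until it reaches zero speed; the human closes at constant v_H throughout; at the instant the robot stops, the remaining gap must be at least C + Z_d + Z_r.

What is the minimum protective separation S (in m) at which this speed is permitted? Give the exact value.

braking lasts T_s = (9/20)/(1/2) = 0.9000 s
robot covers v_R·T_r = 0.4500·0.0800 = 0.0360 m before braking
robot covers 0.4500·0.9000 − ½·0.5000·0.9000² = 0.2025 m while stopping
person approaches 0.6000·(0.0800+0.9000) = 0.5880 m
C+Z_d+Z_r = 0.1500+0.1000+0.0800 = 0.3300 m
S_min ≈ 0.0360+0.2025+0.5880+0.3300  ⇒  S_min = 2313/2000 m

S_min = 2313/2000 m = 1.1565 m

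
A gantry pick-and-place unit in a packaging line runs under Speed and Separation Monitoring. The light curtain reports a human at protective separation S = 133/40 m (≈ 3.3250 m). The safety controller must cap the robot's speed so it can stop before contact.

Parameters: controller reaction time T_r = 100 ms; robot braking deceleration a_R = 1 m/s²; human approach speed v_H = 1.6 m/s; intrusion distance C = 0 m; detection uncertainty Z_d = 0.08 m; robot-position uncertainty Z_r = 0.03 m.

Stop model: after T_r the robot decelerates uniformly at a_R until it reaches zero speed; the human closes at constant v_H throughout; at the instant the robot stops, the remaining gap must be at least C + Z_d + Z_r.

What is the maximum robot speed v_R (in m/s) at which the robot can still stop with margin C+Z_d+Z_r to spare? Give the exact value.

v_R_max = 13/10 m/s = 1.3000 m/s

quadratic (1/2)·v² + (17/10)·v + (-611/200) = 0
  disc = (17/10)² − 4·(1/2)·(-611/200) = 9 ; √disc = 3
  v_R = (−(17/10) + 3) / (2·(1/2)) = 13/10 m/s
check:
T_s = v_R/a_R = (13/10)/1 = 1.3000 s
reaction-phase robot travel = 1.3000·0.1000 = 0.1300 m
robot under decel: 1.3000²/(2·1.0000) = 0.8450 m
human closes 1.6000·1.4000 = 2.2400 m
margins: 0.0000+0.0800+0.0300 = 0.1100 m
sum ≈ 0.1300+0.8450+2.2400+0.1100 ≈ 3.3250 m = S ✓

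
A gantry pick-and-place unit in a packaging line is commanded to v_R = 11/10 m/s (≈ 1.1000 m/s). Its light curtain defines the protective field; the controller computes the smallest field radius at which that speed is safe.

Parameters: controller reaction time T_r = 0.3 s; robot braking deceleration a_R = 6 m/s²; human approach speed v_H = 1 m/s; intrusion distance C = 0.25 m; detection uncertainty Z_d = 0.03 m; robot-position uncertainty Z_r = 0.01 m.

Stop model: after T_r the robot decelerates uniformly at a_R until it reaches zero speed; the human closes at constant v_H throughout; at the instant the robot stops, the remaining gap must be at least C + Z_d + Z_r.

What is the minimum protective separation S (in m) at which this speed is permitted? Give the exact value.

T_s = v_R/a_R = (11/10)/6 = 0.1833 s
robot covers v_R·T_r = 1.1000·0.3000 = 0.3300 m before braking
robot covers 1.1000·0.1833 − ½·6.0000·0.1833² = 0.1008 m while stopping
human closes 1.0000·0.4833 = 0.4833 m
residual clearance needed = 0.2500+0.0300+0.0100 = 0.2900 m
S_min ≈ 0.3300+0.1008+0.4833+0.2900  ⇒  S_min = 289/240 m

S_min = 289/240 m = 1.2042 m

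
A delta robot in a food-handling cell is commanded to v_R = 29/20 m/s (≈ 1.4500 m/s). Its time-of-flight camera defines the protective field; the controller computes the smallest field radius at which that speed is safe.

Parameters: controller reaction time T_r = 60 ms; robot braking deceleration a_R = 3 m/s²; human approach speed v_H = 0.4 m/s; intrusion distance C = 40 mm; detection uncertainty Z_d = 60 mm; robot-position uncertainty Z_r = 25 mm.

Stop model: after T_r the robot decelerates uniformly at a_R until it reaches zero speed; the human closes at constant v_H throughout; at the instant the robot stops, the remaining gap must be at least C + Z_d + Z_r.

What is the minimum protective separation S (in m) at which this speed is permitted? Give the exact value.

stop time T_s = (29/20)/3 = 0.4833 s
reaction-phase robot travel = 1.4500·0.0600 = 0.0870 m
robot covers 1.4500·0.4833 − ½·3.0000·0.4833² = 0.3504 m while stopping
human over T_r+T_s: 0.4000·(0.0600+0.4833) = 0.2173 m
residual clearance needed = 0.0400+0.0600+0.0250 = 0.1250 m
S_min ≈ 0.0870+0.3504+0.2173+0.1250  ⇒  S_min = 3119/4000 m

S_min = 3119/4000 m = 0.7798 m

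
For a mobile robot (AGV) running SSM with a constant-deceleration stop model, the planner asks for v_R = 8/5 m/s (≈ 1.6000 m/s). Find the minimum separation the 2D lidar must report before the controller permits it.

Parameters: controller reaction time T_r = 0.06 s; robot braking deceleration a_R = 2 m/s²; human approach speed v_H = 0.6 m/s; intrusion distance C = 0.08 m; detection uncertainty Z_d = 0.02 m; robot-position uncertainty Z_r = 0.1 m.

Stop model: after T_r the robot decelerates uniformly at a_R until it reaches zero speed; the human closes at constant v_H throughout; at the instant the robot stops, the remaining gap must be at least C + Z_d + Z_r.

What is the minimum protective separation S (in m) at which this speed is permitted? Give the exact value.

T_s = v_R/a_R = (8/5)/2 = 0.8000 s
robot in T_r: 1.6000·0.0600 = 0.0960 m
braking distance = 1.6000²/(2·2.0000) = 0.6400 m
human closes 0.6000·0.8600 = 0.5160 m
residual clearance needed = 0.0800+0.0200+0.1000 = 0.2000 m
S_min ≈ 0.0960+0.6400+0.5160+0.2000  ⇒  S_min = 363/250 m

S_min = 363/250 m = 1.4520 m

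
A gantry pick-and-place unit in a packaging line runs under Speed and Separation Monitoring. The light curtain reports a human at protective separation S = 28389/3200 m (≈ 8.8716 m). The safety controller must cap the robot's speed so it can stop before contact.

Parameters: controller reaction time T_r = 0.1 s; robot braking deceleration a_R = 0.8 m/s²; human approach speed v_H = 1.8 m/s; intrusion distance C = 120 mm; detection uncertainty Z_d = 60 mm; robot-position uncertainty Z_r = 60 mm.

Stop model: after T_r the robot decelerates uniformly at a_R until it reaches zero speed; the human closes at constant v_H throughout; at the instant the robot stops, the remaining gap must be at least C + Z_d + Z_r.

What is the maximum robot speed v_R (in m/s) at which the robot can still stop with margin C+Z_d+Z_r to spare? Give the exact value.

quadratic (5/8)·v² + (47/20)·v + (-5409/640) = 0
  disc = (47/20)² − 4·(5/8)·(-5409/640) = 170569/6400 ; √disc = 413/80
  v_R = (−(47/20) + 413/80) / (2·(5/8)) = 9/4 m/s
check:
stop time T_s = (9/4)/(4/5) = 2.8125 s
reaction-phase robot travel = 2.2500·0.1000 = 0.2250 m
robot under decel: 2.2500²/(2·0.8000) = 3.1641 m
person approaches 1.8000·(0.1000+2.8125) = 5.2425 m
residual clearance needed = 0.1200+0.0600+0.0600 = 0.2400 m
sum ≈ 0.2250+3.1641+5.2425+0.2400 ≈ 8.8716 m = S ✓

v_R_max = 9/4 m/s = 2.2500 m/s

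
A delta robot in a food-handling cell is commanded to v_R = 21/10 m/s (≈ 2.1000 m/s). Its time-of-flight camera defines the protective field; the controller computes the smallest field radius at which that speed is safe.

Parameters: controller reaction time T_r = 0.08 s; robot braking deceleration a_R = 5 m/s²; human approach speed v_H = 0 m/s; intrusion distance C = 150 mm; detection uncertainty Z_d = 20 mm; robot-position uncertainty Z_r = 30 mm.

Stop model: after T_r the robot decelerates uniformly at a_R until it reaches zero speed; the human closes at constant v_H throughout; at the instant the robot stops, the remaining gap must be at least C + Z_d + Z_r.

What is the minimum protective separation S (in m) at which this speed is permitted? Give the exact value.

S_min = 809/1000 m = 0.8090 m

stop time T_s = (21/10)/5 = 0.4200 s
robot in T_r: 2.1000·0.0800 = 0.1680 m
braking distance = 2.1000²/(2·5.0000) = 0.4410 m
person approaches 0.0000·(0.0800+0.4200) = 0.0000 m
C+Z_d+Z_r = 0.1500+0.0200+0.0300 = 0.2000 m
S_min ≈ 0.1680+0.4410+0.0000+0.2000  ⇒  S_min = 809/1000 m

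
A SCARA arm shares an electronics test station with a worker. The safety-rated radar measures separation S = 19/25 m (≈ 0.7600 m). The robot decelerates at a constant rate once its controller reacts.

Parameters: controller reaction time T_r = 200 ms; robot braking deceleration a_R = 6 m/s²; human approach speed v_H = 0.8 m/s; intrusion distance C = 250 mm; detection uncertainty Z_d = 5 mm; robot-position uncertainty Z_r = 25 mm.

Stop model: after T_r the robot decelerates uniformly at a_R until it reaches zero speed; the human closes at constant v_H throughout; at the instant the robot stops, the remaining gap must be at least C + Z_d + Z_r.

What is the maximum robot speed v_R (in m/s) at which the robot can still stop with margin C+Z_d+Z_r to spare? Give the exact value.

quadratic (1/12)·v² + (1/3)·v + (-8/25) = 0
  disc = (1/3)² − 4·(1/12)·(-8/25) = 49/225 ; √disc = 7/15
  v_R = (−(1/3) + 7/15) / (2·(1/12)) = 4/5 m/s
check:
stop time T_s = (4/5)/6 = 0.1333 s
robot covers v_R·T_r = 0.8000·0.2000 = 0.1600 m before braking
robot under decel: 0.8000²/(2·6.0000) = 0.0533 m
human closes 0.8000·0.3333 = 0.2667 m
margins: 0.2500+0.0050+0.0250 = 0.2800 m
sum ≈ 0.1600+0.0533+0.2667+0.2800 ≈ 0.7600 m = S ✓

v_R_max = 4/5 m/s = 0.8000 m/s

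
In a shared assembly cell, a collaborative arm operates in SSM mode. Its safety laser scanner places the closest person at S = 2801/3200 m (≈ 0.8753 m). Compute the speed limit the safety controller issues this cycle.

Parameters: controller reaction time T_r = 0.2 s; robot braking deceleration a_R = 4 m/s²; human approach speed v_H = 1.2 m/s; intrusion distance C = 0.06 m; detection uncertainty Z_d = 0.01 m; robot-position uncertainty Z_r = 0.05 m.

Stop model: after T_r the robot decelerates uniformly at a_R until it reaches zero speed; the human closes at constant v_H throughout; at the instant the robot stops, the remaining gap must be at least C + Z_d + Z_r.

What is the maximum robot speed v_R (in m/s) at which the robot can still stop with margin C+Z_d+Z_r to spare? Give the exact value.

quadratic (1/8)·v² + (1/2)·v + (-1649/3200) = 0
  disc = (1/2)² − 4·(1/8)·(-1649/3200) = 3249/6400 ; √disc = 57/80
  v_R = (−(1/2) + 57/80) / (2·(1/8)) = 17/20 m/s
check:
braking lasts T_s = (17/20)/4 = 0.2125 s
robot in T_r: 0.8500·0.2000 = 0.1700 m
robot covers 0.8500·0.2125 − ½·4.0000·0.2125² = 0.0903 m while stopping
human over T_r+T_s: 1.2000·(0.2000+0.2125) = 0.4950 m
residual clearance needed = 0.0600+0.0100+0.0500 = 0.1200 m
sum ≈ 0.1700+0.0903+0.4950+0.1200 ≈ 0.8753 m = S ✓

v_R_max = 17/20 m/s = 0.8500 m/s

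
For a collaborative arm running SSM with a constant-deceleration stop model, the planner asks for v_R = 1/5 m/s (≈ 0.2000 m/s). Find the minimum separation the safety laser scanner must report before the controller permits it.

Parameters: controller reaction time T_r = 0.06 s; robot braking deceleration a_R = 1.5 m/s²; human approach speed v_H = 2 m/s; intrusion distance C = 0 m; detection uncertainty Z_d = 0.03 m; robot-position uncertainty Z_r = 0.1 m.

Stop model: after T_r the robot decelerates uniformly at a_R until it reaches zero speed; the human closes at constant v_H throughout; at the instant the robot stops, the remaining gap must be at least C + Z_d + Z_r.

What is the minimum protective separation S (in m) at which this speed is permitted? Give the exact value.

T_s = v_R/a_R = (1/5)/(3/2) = 0.1333 s
robot covers v_R·T_r = 0.2000·0.0600 = 0.0120 m before braking
braking distance = 0.2000²/(2·1.5000) = 0.0133 m
human over T_r+T_s: 2.0000·(0.0600+0.1333) = 0.3867 m
margins: 0.0000+0.0300+0.1000 = 0.1300 m
S_min ≈ 0.0120+0.0133+0.3867+0.1300  ⇒  S_min = 271/500 m

S_min = 271/500 m = 0.5420 m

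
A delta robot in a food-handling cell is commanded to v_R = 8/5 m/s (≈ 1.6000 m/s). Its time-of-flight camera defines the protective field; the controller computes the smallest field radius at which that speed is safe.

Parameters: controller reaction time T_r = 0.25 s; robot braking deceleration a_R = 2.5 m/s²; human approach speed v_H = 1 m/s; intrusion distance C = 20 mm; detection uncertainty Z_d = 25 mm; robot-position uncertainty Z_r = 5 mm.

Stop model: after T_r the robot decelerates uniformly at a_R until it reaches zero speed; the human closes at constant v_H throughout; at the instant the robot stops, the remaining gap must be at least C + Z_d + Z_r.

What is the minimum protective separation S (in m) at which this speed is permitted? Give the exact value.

S_min = 463/250 m = 1.8520 m

stop time T_s = (8/5)/(5/2) = 0.6400 s
robot covers v_R·T_r = 1.6000·0.2500 = 0.4000 m before braking
robot under decel: 1.6000²/(2·2.5000) = 0.5120 m
human over T_r+T_s: 1.0000·(0.2500+0.6400) = 0.8900 m
residual clearance needed = 0.0200+0.0250+0.0050 = 0.0500 m
S_min ≈ 0.4000+0.5120+0.8900+0.0500  ⇒  S_min = 463/250 m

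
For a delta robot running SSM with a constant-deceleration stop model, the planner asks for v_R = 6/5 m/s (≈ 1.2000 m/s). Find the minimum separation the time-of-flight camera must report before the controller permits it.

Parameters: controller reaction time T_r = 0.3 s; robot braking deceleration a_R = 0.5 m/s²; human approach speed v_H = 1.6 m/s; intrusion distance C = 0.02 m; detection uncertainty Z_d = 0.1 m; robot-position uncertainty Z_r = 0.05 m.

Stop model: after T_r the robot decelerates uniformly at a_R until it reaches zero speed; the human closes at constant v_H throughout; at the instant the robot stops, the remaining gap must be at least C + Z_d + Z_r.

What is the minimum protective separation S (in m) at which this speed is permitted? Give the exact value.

S_min = 629/100 m = 6.2900 m

stop time T_s = (6/5)/(1/2) = 2.4000 s
reaction-phase robot travel = 1.2000·0.3000 = 0.3600 m
braking distance = 1.2000²/(2·0.5000) = 1.4400 m
human over T_r+T_s: 1.6000·(0.3000+2.4000) = 4.3200 m
residual clearance needed = 0.0200+0.1000+0.0500 = 0.1700 m
S_min ≈ 0.3600+1.4400+4.3200+0.1700  ⇒  S_min = 629/100 m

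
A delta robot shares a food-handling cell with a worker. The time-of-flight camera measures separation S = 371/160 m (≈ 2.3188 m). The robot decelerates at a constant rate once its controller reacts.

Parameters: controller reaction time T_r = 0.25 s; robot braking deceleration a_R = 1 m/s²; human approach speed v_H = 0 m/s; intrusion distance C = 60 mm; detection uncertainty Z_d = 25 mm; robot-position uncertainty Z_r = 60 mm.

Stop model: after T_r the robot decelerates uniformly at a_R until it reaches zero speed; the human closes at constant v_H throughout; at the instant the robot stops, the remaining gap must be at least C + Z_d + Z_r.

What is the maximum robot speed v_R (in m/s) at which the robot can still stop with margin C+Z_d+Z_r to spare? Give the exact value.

quadratic (1/2)·v² + (1/4)·v + (-1739/800) = 0
  disc = (1/4)² − 4·(1/2)·(-1739/800) = 441/100 ; √disc = 21/10
  v_R = (−(1/4) + 21/10) / (2·(1/2)) = 37/20 m/s
check:
stop time T_s = (37/20)/1 = 1.8500 s
reaction-phase robot travel = 1.8500·0.2500 = 0.4625 m
robot under decel: 1.8500²/(2·1.0000) = 1.7112 m
human over T_r+T_s: 0.0000·(0.2500+1.8500) = 0.0000 m
C+Z_d+Z_r = 0.0600+0.0250+0.0600 = 0.1450 m
sum ≈ 0.4625+1.7112+0.0000+0.1450 ≈ 2.3188 m = S ✓

v_R_max = 37/20 m/s = 1.8500 m/s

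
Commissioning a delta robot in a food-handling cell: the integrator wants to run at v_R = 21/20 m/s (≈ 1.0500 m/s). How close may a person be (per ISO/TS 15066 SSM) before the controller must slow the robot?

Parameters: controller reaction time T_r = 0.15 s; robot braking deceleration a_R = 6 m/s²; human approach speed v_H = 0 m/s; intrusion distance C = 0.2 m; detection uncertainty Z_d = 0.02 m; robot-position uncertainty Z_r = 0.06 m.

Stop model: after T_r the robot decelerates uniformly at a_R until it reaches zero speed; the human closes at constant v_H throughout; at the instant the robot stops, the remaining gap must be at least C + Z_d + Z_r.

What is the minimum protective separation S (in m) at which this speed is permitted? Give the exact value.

S_min = 847/1600 m = 0.5294 m

stop time T_s = (21/20)/6 = 0.1750 s
robot covers v_R·T_r = 1.0500·0.1500 = 0.1575 m before braking
robot under decel: 1.0500²/(2·6.0000) = 0.0919 m
human over T_r+T_s: 0.0000·(0.1500+0.1750) = 0.0000 m
residual clearance needed = 0.2000+0.0200+0.0600 = 0.2800 m
S_min ≈ 0.1575+0.0919+0.0000+0.2800  ⇒  S_min = 847/1600 m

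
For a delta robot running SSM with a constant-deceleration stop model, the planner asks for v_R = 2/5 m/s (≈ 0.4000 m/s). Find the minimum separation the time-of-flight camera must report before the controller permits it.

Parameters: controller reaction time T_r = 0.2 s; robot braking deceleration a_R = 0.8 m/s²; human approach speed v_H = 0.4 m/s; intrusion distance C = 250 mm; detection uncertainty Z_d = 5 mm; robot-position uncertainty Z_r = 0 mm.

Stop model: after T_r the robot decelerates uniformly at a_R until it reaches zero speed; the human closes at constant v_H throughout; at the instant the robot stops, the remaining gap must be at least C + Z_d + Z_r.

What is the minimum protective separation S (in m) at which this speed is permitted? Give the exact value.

T_s = v_R/a_R = (2/5)/(4/5) = 0.5000 s
reaction-phase robot travel = 0.4000·0.2000 = 0.0800 m
robot covers 0.4000·0.5000 − ½·0.8000·0.5000² = 0.1000 m while stopping
human closes 0.4000·0.7000 = 0.2800 m
C+Z_d+Z_r = 0.2500+0.0050+0.0000 = 0.2550 m
S_min ≈ 0.0800+0.1000+0.2800+0.2550  ⇒  S_min = 143/200 m

S_min = 143/200 m = 0.7150 m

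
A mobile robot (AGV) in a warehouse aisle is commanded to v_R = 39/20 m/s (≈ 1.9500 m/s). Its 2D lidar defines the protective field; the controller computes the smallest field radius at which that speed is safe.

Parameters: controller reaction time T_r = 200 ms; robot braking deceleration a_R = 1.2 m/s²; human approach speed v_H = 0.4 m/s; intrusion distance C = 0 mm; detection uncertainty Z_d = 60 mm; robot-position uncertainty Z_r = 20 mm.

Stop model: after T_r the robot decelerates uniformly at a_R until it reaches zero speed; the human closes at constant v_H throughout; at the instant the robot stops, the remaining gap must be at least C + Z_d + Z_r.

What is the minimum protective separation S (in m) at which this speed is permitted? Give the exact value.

braking lasts T_s = (39/20)/(6/5) = 1.6250 s
robot covers v_R·T_r = 1.9500·0.2000 = 0.3900 m before braking
braking distance = 1.9500²/(2·1.2000) = 1.5844 m
human over T_r+T_s: 0.4000·(0.2000+1.6250) = 0.7300 m
residual clearance needed = 0.0000+0.0600+0.0200 = 0.0800 m
S_min ≈ 0.3900+1.5844+0.7300+0.0800  ⇒  S_min = 891/320 m

S_min = 891/320 m = 2.7844 m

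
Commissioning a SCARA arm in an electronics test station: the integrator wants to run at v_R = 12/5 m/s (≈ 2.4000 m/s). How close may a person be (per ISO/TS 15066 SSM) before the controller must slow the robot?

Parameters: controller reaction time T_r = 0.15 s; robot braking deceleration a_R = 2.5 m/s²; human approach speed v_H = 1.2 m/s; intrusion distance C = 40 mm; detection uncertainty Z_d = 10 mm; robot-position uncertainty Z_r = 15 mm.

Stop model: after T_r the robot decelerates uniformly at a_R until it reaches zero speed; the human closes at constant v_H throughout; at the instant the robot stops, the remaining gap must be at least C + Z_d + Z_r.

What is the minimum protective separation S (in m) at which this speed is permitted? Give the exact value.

S_min = 2909/1000 m = 2.9090 m

braking lasts T_s = (12/5)/(5/2) = 0.9600 s
robot in T_r: 2.4000·0.1500 = 0.3600 m
braking distance = 2.4000²/(2·2.5000) = 1.1520 m
human over T_r+T_s: 1.2000·(0.1500+0.9600) = 1.3320 m
residual clearance needed = 0.0400+0.0100+0.0150 = 0.0650 m
S_min ≈ 0.3600+1.1520+1.3320+0.0650  ⇒  S_min = 2909/1000 m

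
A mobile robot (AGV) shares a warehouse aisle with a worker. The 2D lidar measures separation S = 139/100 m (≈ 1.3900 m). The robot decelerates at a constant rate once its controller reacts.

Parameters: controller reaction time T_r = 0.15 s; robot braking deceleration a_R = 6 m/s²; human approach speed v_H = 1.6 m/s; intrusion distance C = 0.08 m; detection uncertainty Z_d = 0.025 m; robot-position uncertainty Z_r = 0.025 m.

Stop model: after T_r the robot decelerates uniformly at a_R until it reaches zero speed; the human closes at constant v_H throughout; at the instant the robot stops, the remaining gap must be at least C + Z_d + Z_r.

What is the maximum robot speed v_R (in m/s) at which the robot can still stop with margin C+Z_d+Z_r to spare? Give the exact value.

v_R_max = 9/5 m/s = 1.8000 m/s

collect terms ⇒ (1/12)·v_R² + (5/12)·v_R + (-51/50) = 0
  disc = (5/12)² − 4·(1/12)·(-51/50) = 1849/3600 ; √disc = 43/60
  v_R = (−(5/12) + 43/60) / (2·(1/12)) = 9/5 m/s
check:
braking lasts T_s = (9/5)/6 = 0.3000 s
robot in T_r: 1.8000·0.1500 = 0.2700 m
braking distance = 1.8000²/(2·6.0000) = 0.2700 m
human closes 1.6000·0.4500 = 0.7200 m
C+Z_d+Z_r = 0.0800+0.0250+0.0250 = 0.1300 m
sum ≈ 0.2700+0.2700+0.7200+0.1300 ≈ 1.3900 m = S ✓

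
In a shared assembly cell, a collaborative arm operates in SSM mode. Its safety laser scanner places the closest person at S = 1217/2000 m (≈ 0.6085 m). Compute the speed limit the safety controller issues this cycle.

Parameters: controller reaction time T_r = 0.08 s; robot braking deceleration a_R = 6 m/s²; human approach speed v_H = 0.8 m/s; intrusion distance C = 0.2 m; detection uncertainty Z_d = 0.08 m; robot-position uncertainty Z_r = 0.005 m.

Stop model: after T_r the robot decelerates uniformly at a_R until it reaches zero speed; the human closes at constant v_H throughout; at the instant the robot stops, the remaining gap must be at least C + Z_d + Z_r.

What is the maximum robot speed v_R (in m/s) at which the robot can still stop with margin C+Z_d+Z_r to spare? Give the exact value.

quadratic (1/12)·v² + (16/75)·v + (-519/2000) = 0
  disc = (16/75)² − 4·(1/12)·(-519/2000) = 11881/90000 ; √disc = 109/300
  v_R = (−(16/75) + 109/300) / (2·(1/12)) = 9/10 m/s
check:
braking lasts T_s = (9/10)/6 = 0.1500 s
robot covers v_R·T_r = 0.9000·0.0800 = 0.0720 m before braking
robot under decel: 0.9000²/(2·6.0000) = 0.0675 m
human over T_r+T_s: 0.8000·(0.0800+0.1500) = 0.1840 m
C+Z_d+Z_r = 0.2000+0.0800+0.0050 = 0.2850 m
sum ≈ 0.0720+0.0675+0.1840+0.2850 ≈ 0.6085 m = S ✓

v_R_max = 9/10 m/s = 0.9000 m/s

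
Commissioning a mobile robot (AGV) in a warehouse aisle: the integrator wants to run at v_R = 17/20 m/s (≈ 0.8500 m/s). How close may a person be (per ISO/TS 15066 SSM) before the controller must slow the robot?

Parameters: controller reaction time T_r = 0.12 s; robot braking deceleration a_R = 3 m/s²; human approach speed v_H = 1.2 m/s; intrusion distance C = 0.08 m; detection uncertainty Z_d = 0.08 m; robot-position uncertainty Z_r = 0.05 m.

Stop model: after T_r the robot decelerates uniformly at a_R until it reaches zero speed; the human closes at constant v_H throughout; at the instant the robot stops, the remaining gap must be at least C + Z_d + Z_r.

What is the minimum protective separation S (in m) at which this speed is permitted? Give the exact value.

S_min = 10997/12000 m = 0.9164 m

T_s = v_R/a_R = (17/20)/3 = 0.2833 s
reaction-phase robot travel = 0.8500·0.1200 = 0.1020 m
robot covers 0.8500·0.2833 − ½·3.0000·0.2833² = 0.1204 m while stopping
human closes 1.2000·0.4033 = 0.4840 m
residual clearance needed = 0.0800+0.0800+0.0500 = 0.2100 m
S_min ≈ 0.1020+0.1204+0.4840+0.2100  ⇒  S_min = 10997/12000 m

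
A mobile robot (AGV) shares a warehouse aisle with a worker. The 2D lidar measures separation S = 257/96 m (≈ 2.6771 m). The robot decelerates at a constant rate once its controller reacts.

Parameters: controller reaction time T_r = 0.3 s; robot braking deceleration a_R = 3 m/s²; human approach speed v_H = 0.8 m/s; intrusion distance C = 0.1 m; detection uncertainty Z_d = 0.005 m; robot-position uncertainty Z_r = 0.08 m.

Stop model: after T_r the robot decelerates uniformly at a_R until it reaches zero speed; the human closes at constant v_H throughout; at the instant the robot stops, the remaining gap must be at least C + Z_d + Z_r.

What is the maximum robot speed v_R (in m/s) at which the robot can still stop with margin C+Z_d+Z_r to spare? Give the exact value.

v_R_max = 47/20 m/s = 2.3500 m/s

at the boundary: (1/6)·v² + (17/30)·v + (-1081/480) = 0
  disc = (17/30)² − 4·(1/6)·(-1081/480) = 729/400 ; √disc = 27/20
  v_R = (−(17/30) + 27/20) / (2·(1/6)) = 47/20 m/s
check:
stop time T_s = (47/20)/3 = 0.7833 s
reaction-phase robot travel = 2.3500·0.3000 = 0.7050 m
robot under decel: 2.3500²/(2·3.0000) = 0.9204 m
human over T_r+T_s: 0.8000·(0.3000+0.7833) = 0.8667 m
residual clearance needed = 0.1000+0.0050+0.0800 = 0.1850 m
sum ≈ 0.7050+0.9204+0.8667+0.1850 ≈ 2.6771 m = S ✓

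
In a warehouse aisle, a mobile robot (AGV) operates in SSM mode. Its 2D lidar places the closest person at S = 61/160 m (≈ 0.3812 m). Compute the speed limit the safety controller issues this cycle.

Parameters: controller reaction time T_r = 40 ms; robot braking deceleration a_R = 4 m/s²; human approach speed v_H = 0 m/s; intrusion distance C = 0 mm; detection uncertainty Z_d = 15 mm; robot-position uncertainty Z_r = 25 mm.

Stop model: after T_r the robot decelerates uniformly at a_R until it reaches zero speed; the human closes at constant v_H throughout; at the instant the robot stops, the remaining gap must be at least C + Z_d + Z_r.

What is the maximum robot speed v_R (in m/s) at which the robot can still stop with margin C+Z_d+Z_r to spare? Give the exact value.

quadratic (1/8)·v² + (1/25)·v + (-273/800) = 0
  disc = (1/25)² − 4·(1/8)·(-273/800) = 6889/40000 ; √disc = 83/200
  v_R = (−(1/25) + 83/200) / (2·(1/8)) = 3/2 m/s
check:
T_s = v_R/a_R = (3/2)/4 = 0.3750 s
robot in T_r: 1.5000·0.0400 = 0.0600 m
braking distance = 1.5000²/(2·4.0000) = 0.2812 m
person approaches 0.0000·(0.0400+0.3750) = 0.0000 m
residual clearance needed = 0.0000+0.0150+0.0250 = 0.0400 m
sum ≈ 0.0600+0.2812+0.0000+0.0400 ≈ 0.3812 m = S ✓

v_R_max = 3/2 m/s = 1.5000 m/s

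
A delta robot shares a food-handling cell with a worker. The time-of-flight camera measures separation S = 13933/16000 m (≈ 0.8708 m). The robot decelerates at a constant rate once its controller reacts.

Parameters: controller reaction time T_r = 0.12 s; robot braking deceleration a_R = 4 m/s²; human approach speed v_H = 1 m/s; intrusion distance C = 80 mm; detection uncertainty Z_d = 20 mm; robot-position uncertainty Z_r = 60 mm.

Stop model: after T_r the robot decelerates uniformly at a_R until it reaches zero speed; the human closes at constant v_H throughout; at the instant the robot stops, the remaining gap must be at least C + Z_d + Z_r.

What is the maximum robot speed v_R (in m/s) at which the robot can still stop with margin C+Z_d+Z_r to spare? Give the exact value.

collect terms ⇒ (1/8)·v_R² + (37/100)·v_R + (-9453/16000) = 0
  disc = (37/100)² − 4·(1/8)·(-9453/16000) = 69169/160000 ; √disc = 263/400
  v_R = (−(37/100) + 263/400) / (2·(1/8)) = 23/20 m/s
check:
stop time T_s = (23/20)/4 = 0.2875 s
robot in T_r: 1.1500·0.1200 = 0.1380 m
braking distance = 1.1500²/(2·4.0000) = 0.1653 m
human over T_r+T_s: 1.0000·(0.1200+0.2875) = 0.4075 m
C+Z_d+Z_r = 0.0800+0.0200+0.0600 = 0.1600 m
sum ≈ 0.1380+0.1653+0.4075+0.1600 ≈ 0.8708 m = S ✓

v_R_max = 23/20 m/s = 1.1500 m/s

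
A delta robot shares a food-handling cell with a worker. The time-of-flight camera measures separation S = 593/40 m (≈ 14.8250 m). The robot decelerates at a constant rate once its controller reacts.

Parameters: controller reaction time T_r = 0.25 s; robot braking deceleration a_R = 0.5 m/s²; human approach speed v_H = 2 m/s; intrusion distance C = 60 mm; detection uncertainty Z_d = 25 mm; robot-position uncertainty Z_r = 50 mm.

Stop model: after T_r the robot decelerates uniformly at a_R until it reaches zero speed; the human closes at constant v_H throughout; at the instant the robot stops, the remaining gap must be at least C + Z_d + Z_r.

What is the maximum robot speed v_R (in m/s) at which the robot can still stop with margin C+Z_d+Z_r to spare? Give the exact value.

v_R_max = 11/5 m/s = 2.2000 m/s

at the boundary: (1)·v² + (17/4)·v + (-1419/100) = 0
  disc = (17/4)² − 4·(1)·(-1419/100) = 29929/400 ; √disc = 173/20
  v_R = (−(17/4) + 173/20) / (2·(1)) = 11/5 m/s
check:
stop time T_s = (11/5)/(1/2) = 4.4000 s
robot covers v_R·T_r = 2.2000·0.2500 = 0.5500 m before braking
braking distance = 2.2000²/(2·0.5000) = 4.8400 m
human closes 2.0000·4.6500 = 9.3000 m
residual clearance needed = 0.0600+0.0250+0.0500 = 0.1350 m
sum ≈ 0.5500+4.8400+9.3000+0.1350 ≈ 14.8250 m = S ✓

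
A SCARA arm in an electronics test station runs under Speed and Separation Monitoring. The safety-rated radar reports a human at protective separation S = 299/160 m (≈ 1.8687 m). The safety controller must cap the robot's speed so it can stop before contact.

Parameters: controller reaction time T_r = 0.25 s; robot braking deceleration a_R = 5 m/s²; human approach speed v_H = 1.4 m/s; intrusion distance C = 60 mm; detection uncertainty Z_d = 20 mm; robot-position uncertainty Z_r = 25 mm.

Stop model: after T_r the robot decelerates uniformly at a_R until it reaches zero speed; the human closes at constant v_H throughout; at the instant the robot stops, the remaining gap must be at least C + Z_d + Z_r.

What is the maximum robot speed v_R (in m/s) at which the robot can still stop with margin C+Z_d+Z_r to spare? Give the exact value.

quadratic (1/10)·v² + (53/100)·v + (-1131/800) = 0
  disc = (53/100)² − 4·(1/10)·(-1131/800) = 529/625 ; √disc = 23/25
  v_R = (−(53/100) + 23/25) / (2·(1/10)) = 39/20 m/s
check:
braking lasts T_s = (39/20)/5 = 0.3900 s
robot covers v_R·T_r = 1.9500·0.2500 = 0.4875 m before braking
braking distance = 1.9500²/(2·5.0000) = 0.3802 m
human closes 1.4000·0.6400 = 0.8960 m
margins: 0.0600+0.0200+0.0250 = 0.1050 m
sum ≈ 0.4875+0.3802+0.8960+0.1050 ≈ 1.8687 m = S ✓

v_R_max = 39/20 m/s = 1.9500 m/s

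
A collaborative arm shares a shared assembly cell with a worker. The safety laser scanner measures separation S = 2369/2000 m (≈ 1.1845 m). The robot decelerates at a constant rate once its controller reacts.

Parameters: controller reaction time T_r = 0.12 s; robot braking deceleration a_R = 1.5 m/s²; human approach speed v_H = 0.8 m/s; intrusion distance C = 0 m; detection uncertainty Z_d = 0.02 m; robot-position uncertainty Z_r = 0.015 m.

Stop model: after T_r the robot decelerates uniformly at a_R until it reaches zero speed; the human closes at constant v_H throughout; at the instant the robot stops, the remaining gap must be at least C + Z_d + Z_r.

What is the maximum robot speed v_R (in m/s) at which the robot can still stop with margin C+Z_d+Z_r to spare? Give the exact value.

collect terms ⇒ (1/3)·v_R² + (49/75)·v_R + (-2107/2000) = 0
  disc = (49/75)² − 4·(1/3)·(-2107/2000) = 41209/22500 ; √disc = 203/150
  v_R = (−(49/75) + 203/150) / (2·(1/3)) = 21/20 m/s
check:
braking lasts T_s = (21/20)/(3/2) = 0.7000 s
robot covers v_R·T_r = 1.0500·0.1200 = 0.1260 m before braking
braking distance = 1.0500²/(2·1.5000) = 0.3675 m
human closes 0.8000·0.8200 = 0.6560 m
residual clearance needed = 0.0000+0.0200+0.0150 = 0.0350 m
sum ≈ 0.1260+0.3675+0.6560+0.0350 ≈ 1.1845 m = S ✓

v_R_max = 21/20 m/s = 1.0500 m/s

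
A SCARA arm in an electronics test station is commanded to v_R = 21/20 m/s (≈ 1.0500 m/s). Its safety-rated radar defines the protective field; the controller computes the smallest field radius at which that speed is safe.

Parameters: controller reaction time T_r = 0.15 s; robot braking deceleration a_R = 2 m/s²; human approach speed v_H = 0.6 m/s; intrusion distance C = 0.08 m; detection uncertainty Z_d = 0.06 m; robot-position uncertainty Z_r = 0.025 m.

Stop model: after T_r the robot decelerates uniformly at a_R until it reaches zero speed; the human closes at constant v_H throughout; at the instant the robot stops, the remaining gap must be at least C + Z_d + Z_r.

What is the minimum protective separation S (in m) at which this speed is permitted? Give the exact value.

S_min = 321/320 m = 1.0031 m

stop time T_s = (21/20)/2 = 0.5250 s
robot covers v_R·T_r = 1.0500·0.1500 = 0.1575 m before braking
braking distance = 1.0500²/(2·2.0000) = 0.2756 m
human closes 0.6000·0.6750 = 0.4050 m
margins: 0.0800+0.0600+0.0250 = 0.1650 m
S_min ≈ 0.1575+0.2756+0.4050+0.1650  ⇒  S_min = 321/320 m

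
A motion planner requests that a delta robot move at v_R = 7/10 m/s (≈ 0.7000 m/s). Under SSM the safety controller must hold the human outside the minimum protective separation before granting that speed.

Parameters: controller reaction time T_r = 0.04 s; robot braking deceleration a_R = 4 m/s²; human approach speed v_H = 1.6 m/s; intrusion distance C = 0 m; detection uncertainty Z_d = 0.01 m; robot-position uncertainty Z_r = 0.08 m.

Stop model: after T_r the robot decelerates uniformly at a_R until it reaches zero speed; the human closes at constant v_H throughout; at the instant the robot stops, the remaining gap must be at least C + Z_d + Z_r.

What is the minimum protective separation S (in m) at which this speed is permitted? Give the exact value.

T_s = v_R/a_R = (7/10)/4 = 0.1750 s
reaction-phase robot travel = 0.7000·0.0400 = 0.0280 m
robot covers 0.7000·0.1750 − ½·4.0000·0.1750² = 0.0612 m while stopping
person approaches 1.6000·(0.0400+0.1750) = 0.3440 m
margins: 0.0000+0.0100+0.0800 = 0.0900 m
S_min ≈ 0.0280+0.0612+0.3440+0.0900  ⇒  S_min = 2093/4000 m

S_min = 2093/4000 m = 0.5232 m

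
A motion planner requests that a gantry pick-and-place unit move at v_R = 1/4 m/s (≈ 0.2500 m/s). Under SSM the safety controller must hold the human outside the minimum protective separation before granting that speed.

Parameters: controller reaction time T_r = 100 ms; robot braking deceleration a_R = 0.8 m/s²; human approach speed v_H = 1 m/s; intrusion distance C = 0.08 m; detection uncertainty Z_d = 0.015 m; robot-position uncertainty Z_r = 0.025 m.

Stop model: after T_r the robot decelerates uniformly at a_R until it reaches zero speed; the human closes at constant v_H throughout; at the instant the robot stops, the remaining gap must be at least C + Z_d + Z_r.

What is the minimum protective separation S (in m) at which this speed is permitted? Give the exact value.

S_min = 1909/3200 m = 0.5966 m

stop time T_s = (1/4)/(4/5) = 0.3125 s
robot in T_r: 0.2500·0.1000 = 0.0250 m
robot under decel: 0.2500²/(2·0.8000) = 0.0391 m
person approaches 1.0000·(0.1000+0.3125) = 0.4125 m
C+Z_d+Z_r = 0.0800+0.0150+0.0250 = 0.1200 m
S_min ≈ 0.0250+0.0391+0.4125+0.1200  ⇒  S_min = 1909/3200 m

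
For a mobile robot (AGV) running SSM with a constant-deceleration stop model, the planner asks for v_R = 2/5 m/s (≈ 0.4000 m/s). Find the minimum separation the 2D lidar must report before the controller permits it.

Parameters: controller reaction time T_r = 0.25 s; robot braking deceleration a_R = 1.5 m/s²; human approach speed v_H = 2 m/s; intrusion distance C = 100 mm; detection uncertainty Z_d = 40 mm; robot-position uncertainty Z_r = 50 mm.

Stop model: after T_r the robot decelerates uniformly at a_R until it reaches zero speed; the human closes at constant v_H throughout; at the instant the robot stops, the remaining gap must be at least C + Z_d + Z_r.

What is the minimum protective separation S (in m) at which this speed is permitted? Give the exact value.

S_min = 413/300 m = 1.3767 m

braking lasts T_s = (2/5)/(3/2) = 0.2667 s
robot covers v_R·T_r = 0.4000·0.2500 = 0.1000 m before braking
braking distance = 0.4000²/(2·1.5000) = 0.0533 m
person approaches 2.0000·(0.2500+0.2667) = 1.0333 m
residual clearance needed = 0.1000+0.0400+0.0500 = 0.1900 m
S_min ≈ 0.1000+0.0533+1.0333+0.1900  ⇒  S_min = 413/300 m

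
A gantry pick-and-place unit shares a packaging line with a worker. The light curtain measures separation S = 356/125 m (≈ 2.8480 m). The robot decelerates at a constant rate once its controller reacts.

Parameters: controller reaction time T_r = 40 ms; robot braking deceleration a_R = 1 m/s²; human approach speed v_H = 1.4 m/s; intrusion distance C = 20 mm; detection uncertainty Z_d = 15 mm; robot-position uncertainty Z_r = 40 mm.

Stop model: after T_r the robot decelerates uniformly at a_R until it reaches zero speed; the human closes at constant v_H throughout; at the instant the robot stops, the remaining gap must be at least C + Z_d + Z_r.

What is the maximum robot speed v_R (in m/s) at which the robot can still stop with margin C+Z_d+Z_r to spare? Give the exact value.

v_R_max = 13/10 m/s = 1.3000 m/s

quadratic (1/2)·v² + (36/25)·v + (-2717/1000) = 0
  disc = (36/25)² − 4·(1/2)·(-2717/1000) = 18769/2500 ; √disc = 137/50
  v_R = (−(36/25) + 137/50) / (2·(1/2)) = 13/10 m/s
check:
stop time T_s = (13/10)/1 = 1.3000 s
robot in T_r: 1.3000·0.0400 = 0.0520 m
robot covers 1.3000·1.3000 − ½·1.0000·1.3000² = 0.8450 m while stopping
human closes 1.4000·1.3400 = 1.8760 m
margins: 0.0200+0.0150+0.0400 = 0.0750 m
sum ≈ 0.0520+0.8450+1.8760+0.0750 ≈ 2.8480 m = S ✓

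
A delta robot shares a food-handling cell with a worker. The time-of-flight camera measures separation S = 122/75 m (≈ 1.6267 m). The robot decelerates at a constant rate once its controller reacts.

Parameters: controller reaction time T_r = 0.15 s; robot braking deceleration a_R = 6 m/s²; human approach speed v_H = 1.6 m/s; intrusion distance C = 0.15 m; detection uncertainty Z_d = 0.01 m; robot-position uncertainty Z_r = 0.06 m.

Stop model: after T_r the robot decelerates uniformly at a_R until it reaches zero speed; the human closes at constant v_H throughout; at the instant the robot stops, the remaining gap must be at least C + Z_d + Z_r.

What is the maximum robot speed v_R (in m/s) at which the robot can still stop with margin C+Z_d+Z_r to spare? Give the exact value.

quadratic (1/12)·v² + (5/12)·v + (-7/6) = 0
  disc = (5/12)² − 4·(1/12)·(-7/6) = 9/16 ; √disc = 3/4
  v_R = (−(5/12) + 3/4) / (2·(1/12)) = 2 m/s
check:
braking lasts T_s = 2/6 = 0.3333 s
reaction-phase robot travel = 2.0000·0.1500 = 0.3000 m
robot under decel: 2.0000²/(2·6.0000) = 0.3333 m
human closes 1.6000·0.4833 = 0.7733 m
margins: 0.1500+0.0100+0.0600 = 0.2200 m
sum ≈ 0.3000+0.3333+0.7733+0.2200 ≈ 1.6267 m = S ✓

v_R_max = 2 m/s = 2.0000 m/s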